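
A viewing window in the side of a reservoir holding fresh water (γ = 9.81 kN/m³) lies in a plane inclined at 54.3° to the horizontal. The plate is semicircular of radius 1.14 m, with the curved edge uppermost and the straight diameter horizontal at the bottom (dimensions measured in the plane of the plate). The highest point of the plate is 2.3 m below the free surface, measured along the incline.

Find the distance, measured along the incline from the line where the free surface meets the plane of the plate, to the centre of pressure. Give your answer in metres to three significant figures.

y_p = 2.99 m

γ = 9.81 kN/m³.
Let θ = 54.3° be the plate's angle to the horizontal; measure y along the incline from where the plane meets the free surface. Vertical depth h = y·sinθ with sinθ = 0.812084.
The centroid lies 4r/(3π) = 0.483831 m above the diameter, so r − 4r/(3π) = 1.14 − 0.483831 = 0.656169 m below the topmost point, so y_c = 2.3 + 0.656169 = 2.95617 m and h_c = 2.95617 × 0.812084 = 2.40066 m.
A = πr²/2 = π × 1.14²/2 = 2.04141 m².
Resultant F = γ·h_c·A = 9.81 × 2.40066 × 2.04141 = 48.0762 kN.
I_c = (π/8 − 8/(9π))·r⁴ = 0.109757 × 1.14⁴ = 0.185375 m⁴.
Centre of pressure: y_p = y_c + I_c/(y_c·A) = 2.95617 + 0.185375/(2.95617 × 2.04141) = 2.95617 + 0.0307179 = 2.98689 m along the plane.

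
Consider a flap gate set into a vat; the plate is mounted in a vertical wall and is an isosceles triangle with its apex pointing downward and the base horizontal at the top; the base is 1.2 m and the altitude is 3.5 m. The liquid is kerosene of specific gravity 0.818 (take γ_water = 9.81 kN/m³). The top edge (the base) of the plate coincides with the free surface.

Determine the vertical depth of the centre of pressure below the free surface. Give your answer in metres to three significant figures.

γ = 0.818 × 9.81 = 8.02458 kN/m³.
With the apex down, the centroid sits h/3 = 3.5/3 = 1.16667 m below the base (the top edge), so the centroid depth is h_c = 1.16667 m.
A = ½ × 1.2 × 3.5 = 2.1 m².
Resultant F = γ·h_c·A = 8.02458 × 1.16667 × 2.1 = 19.6603 kN.
I_c = b·h³/36 = 1.2 × 3.5³/36 = 1.42917 m⁴.
Centre of pressure: y_p = y_c + I_c/(y_c·A) = 1.16667 + 1.42917/(1.16667 × 2.1) = 1.16667 + 0.583333 = 1.75 m along the plane.

h_p = 1.75 m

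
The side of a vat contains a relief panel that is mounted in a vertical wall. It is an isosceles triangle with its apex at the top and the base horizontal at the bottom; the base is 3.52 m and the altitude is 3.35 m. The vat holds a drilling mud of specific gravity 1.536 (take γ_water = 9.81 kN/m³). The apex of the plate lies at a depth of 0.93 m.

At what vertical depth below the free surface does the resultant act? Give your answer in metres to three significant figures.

γ = 1.536 × 9.81 = 15.06816 kN/m³.
With the apex up, the centroid sits 2h/3 = 2 × 3.35/3 = 2.23333 m below the apex, so the centroid depth is h_c = 0.93 + 2.23333 = 3.16333 m.
A = ½ × 3.52 × 3.35 = 5.896 m².
Resultant F = γ·h_c·A = 15.06816 × 3.16333 × 5.896 = 281.036 kN.
I_c = b·h³/36 = 3.52 × 3.35³/36 = 3.67599 m⁴.
Centre of pressure: y_p = y_c + I_c/(y_c·A) = 3.16333 + 3.67599/(3.16333 × 5.896) = 3.16333 + 0.197094 = 3.36042 m along the plane.

h_p = 3.36 m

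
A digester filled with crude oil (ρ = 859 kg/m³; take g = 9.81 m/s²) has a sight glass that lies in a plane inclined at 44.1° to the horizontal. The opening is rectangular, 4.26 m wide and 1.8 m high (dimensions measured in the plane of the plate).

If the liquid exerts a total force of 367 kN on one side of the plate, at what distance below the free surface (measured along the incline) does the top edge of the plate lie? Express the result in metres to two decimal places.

γ = ρg = 859 × 9.81 / 1000 = 8.42679 kN/m³.
A = 4.26 × 1.8 = 7.668 m².
From F = γ·h_c·A, the centroid depth is h_c = 367/(8.42679 × 7.668) = 5.67965 m.
Let θ = 44.1° be the plate's angle to the horizontal; measure y along the incline from where the plane meets the free surface. Vertical depth h = y·sinθ with sinθ = 0.695913.
Along the incline, y_c = h_c/sinθ = 5.67965/0.695913 = 8.16144 m.
The centroid lies 1.8/2 = 0.9 m below the top edge, so the top edge sits at y_top = 8.16144 − 0.9 = 7.26144 m along the incline.

y_top ≈ 7.26 m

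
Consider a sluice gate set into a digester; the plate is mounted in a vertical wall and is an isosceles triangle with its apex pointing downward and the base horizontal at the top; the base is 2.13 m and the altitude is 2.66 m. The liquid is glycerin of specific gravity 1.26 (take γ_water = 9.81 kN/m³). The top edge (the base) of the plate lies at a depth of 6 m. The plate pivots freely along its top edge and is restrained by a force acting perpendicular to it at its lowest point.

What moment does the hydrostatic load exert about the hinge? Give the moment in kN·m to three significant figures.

γ = 1.26 × 9.81 = 12.3606 kN/m³.
With the apex down, the centroid sits h/3 = 2.66/3 = 0.886667 m below the base (the top edge), so the centroid depth is h_c = 6 + 0.886667 = 6.88667 m.
A = ½ × 2.13 × 2.66 = 2.8329 m².
Resultant F = γ·h_c·A = 12.3606 × 6.88667 × 2.8329 = 241.146 kN.
I_c = b·h³/36 = 2.13 × 2.66³/36 = 1.11358 m⁴.
Centre of pressure: y_p = y_c + I_c/(y_c·A) = 6.88667 + 1.11358/(6.88667 × 2.8329) = 6.88667 + 0.0570796 = 6.94375 m along the plane.
The resultant acts 0.886667 + 0.0570796 = 0.943747 m (along the plate) below the hinge at the top edge, so the moment about the hinge is M = F × 0.943747 = 241.146 × 0.943747 = 227.581 kN·m.

M ≈ 228 kN·m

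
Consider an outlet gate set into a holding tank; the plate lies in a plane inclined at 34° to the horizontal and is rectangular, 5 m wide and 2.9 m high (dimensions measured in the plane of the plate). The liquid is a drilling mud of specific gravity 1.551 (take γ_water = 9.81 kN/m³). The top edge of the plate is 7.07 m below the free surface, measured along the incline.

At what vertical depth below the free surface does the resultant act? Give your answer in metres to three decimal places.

h_p = 4.810 m

γ = 1.551 × 9.81 = 15.21531 kN/m³.
Let θ = 34° be the plate's angle to the horizontal; measure y along the incline from where the plane meets the free surface. Vertical depth h = y·sinθ with sinθ = 0.559193.
The centroid lies 2.9/2 = 1.45 m below the top edge, so y_c = 7.07 + 1.45 = 8.52 m and h_c = 8.52 × 0.559193 = 4.76432 m.
A = 5 × 2.9 = 14.5 m².
Resultant F = γ·h_c·A = 15.21531 × 4.76432 × 14.5 = 1051.11 kN.
I_c = b·h³/12 = 5 × 2.9³/12 = 10.1621 m⁴.
Centre of pressure: y_p = y_c + I_c/(y_c·A) = 8.52 + 10.1621/(8.52 × 14.5) = 8.52 + 0.0822576 = 8.60226 m along the plane.
Vertically, h_p = y_p·sinθ = 8.60226 × 0.559193 = 4.81032 m.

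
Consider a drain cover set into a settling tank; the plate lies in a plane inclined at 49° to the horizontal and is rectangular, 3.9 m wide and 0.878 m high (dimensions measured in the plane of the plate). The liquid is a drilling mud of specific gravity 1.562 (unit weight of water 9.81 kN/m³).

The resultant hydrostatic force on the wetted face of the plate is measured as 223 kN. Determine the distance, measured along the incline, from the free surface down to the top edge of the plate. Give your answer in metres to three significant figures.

y_top ≈ 5.19 m

γ = 1.562 × 9.81 = 15.32322 kN/m³.
A = 3.9 × 0.878 = 3.4242 m².
From F = γ·h_c·A, the centroid depth is h_c = 223/(15.32322 × 3.4242) = 4.25007 m.
Let θ = 49° be the plate's angle to the horizontal; measure y along the incline from where the plane meets the free surface. Vertical depth h = y·sinθ with sinθ = 0.754710.
Along the incline, y_c = h_c/sinθ = 4.25007/0.754710 = 5.63139 m.
The centroid lies 0.878/2 = 0.439 m below the top edge, so the top edge sits at y_top = 5.63139 − 0.439 = 5.19239 m along the incline.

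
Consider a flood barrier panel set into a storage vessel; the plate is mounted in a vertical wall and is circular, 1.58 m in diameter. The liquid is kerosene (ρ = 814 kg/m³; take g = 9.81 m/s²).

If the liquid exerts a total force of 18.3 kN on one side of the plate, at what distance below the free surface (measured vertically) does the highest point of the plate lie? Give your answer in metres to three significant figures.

d_top ≈ 0.379 m

γ = ρg = 814 × 9.81 / 1000 = 7.98534 kN/m³.
A = π(0.79)² = 1.96067 m².
From F = γ·h_c·A, the centroid depth is h_c = 18.3/(7.98534 × 1.96067) = 1.16883 m.
The centroid is at the centre, 0.79 m below the top of the plate, so the highest point sits at h_top = 1.16883 − 0.79 = 0.37883 m below the surface.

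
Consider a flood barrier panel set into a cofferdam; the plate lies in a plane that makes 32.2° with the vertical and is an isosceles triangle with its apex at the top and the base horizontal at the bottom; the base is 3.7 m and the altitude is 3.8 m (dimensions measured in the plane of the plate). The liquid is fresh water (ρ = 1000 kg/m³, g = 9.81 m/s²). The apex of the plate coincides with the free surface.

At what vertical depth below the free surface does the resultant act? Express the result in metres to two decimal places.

h_p = 2.41 m

γ = ρg = 1000 × 9.81 = 9810 N/m³ = 9.81 kN/m³.
The plate makes 32.2° with the vertical, i.e. θ = 90° − 32.2° = 57.8° to the horizontal. Measuring y along the incline from the free-surface line, vertical depth h = y·sinθ with sinθ = 0.846193.
With the apex up, the centroid sits 2h/3 = 2 × 3.8/3 = 2.53333 m below the apex, so y_c = 2.53333 m and h_c = 2.53333 × 0.846193 = 2.14369 m.
A = ½ × 3.7 × 3.8 = 7.03 m².
Resultant F = γ·h_c·A = 9.81 × 2.14369 × 7.03 = 147.838 kN.
I_c = b·h³/36 = 3.7 × 3.8³/36 = 5.63962 m⁴.
Centre of pressure: y_p = y_c + I_c/(y_c·A) = 2.53333 + 5.63962/(2.53333 × 7.03) = 2.53333 + 0.316667 = 2.85 m along the plane.
Vertically, h_p = y_p·sinθ = 2.85 × 0.846193 = 2.41165 m.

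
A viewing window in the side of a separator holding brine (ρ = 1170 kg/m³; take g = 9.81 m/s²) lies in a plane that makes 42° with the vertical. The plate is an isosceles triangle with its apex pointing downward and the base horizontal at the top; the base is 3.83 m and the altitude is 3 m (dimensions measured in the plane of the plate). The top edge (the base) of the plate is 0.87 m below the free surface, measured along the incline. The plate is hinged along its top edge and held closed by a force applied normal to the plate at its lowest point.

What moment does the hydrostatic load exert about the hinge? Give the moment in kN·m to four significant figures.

M ≈ 116.1 kN·m

γ = ρg = 1170 × 9.81 / 1000 = 11.4777 kN/m³.
The plate makes 42° with the vertical, i.e. θ = 90° − 42° = 48° to the horizontal. Measuring y along the incline from the free-surface line, vertical depth h = y·sinθ with sinθ = 0.743145.
With the apex down, the centroid sits h/3 = 3/3 = 1 m below the base (the top edge), so y_c = 0.87 + 1 = 1.87 m and h_c = 1.87 × 0.743145 = 1.38968 m.
A = ½ × 3.83 × 3 = 5.745 m².
Resultant F = γ·h_c·A = 11.4777 × 1.38968 × 5.745 = 91.6346 kN.
I_c = b·h³/36 = 3.83 × 3³/36 = 2.8725 m⁴.
Centre of pressure: y_p = y_c + I_c/(y_c·A) = 1.87 + 2.8725/(1.87 × 5.745) = 1.87 + 0.26738 = 2.13738 m along the plane.
The resultant acts 1 + 0.26738 = 1.26738 m (along the plate) below the hinge at the top edge, so the moment about the hinge is M = F × 1.26738 = 91.6346 × 1.26738 = 116.136 kN·m.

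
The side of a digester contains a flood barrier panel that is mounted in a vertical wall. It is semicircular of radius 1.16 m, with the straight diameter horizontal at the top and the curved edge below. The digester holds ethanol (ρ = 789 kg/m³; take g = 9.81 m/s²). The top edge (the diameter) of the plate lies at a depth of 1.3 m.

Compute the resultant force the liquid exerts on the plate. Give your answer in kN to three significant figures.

γ = ρg = 789 × 9.81 / 1000 = 7.74009 kN/m³.
The centroid of a semicircle lies 4r/(3π) = 0.492319 m from the diameter, here below the top edge, so the centroid depth is h_c = 1.3 + 0.492319 = 1.79232 m.
A = πr²/2 = π × 1.16²/2 = 2.11366 m².
Resultant F = γ·h_c·A = 7.74009 × 1.79232 × 2.11366 = 29.3222 kN.

F ≈ 29.3 kN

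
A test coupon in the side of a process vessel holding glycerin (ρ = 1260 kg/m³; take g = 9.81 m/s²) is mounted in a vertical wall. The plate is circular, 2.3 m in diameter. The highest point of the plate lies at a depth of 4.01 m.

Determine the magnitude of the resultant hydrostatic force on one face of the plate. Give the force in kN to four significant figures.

γ = ρg = 1260 × 9.81 / 1000 = 12.3606 kN/m³.
The centroid is at the centre, 1.15 m below the top of the plate, so the centroid depth is h_c = 4.01 + 1.15 = 5.16 m.
A = π(1.15)² = 4.15476 m².
Resultant F = γ·h_c·A = 12.3606 × 5.16 × 4.15476 = 264.993 kN.

F ≈ 265.0 kN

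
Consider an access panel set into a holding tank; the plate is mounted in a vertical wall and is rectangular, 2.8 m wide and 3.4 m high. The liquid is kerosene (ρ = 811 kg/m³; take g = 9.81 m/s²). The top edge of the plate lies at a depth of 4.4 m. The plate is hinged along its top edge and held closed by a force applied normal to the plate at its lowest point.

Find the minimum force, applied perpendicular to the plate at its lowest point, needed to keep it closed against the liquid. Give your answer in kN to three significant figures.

γ = ρg = 811 × 9.81 / 1000 = 7.95591 kN/m³.
The centroid lies 3.4/2 = 1.7 m below the top edge, so the centroid depth is h_c = 4.4 + 1.7 = 6.1 m.
A = 2.8 × 3.4 = 9.52 m².
Resultant F = γ·h_c·A = 7.95591 × 6.1 × 9.52 = 462.016 kN.
I_c = b·h³/12 = 2.8 × 3.4³/12 = 9.17093 m⁴.
Centre of pressure: y_p = y_c + I_c/(y_c·A) = 6.1 + 9.17093/(6.1 × 9.52) = 6.1 + 0.157923 = 6.25792 m along the plane.
The resultant acts 1.7 + 0.157923 = 1.85792 m (along the plate) below the hinge at the top edge, so the moment about the hinge is M = F × 1.85792 = 462.016 × 1.85792 = 858.389 kN·m.
A normal force at the bottom, 3.4 m from the hinge, must supply this moment: P = 858.389/3.4 = 252.467 kN.

P ≈ 252 kN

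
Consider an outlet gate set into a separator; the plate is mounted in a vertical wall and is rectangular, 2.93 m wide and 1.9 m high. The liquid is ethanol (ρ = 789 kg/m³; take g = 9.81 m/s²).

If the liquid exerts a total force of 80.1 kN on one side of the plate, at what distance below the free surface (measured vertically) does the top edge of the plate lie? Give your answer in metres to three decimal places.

γ = ρg = 789 × 9.81 / 1000 = 7.74009 kN/m³.
A = 2.93 × 1.9 = 5.567 m².
From F = γ·h_c·A, the centroid depth is h_c = 80.1/(7.74009 × 5.567) = 1.85894 m.
The centroid lies 1.9/2 = 0.95 m below the top edge, so the top edge sits at h_top = 1.85894 − 0.95 = 0.90894 m below the surface.

d_top ≈ 0.909 m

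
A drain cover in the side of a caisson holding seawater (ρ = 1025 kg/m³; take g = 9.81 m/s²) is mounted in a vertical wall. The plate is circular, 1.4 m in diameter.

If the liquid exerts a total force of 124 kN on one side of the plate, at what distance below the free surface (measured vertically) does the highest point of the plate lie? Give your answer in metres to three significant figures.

d_top ≈ 7.31 m

γ = ρg = 1025 × 9.81 / 1000 = 10.05525 kN/m³.
A = π(0.7)² = 1.53938 m².
From F = γ·h_c·A, the centroid depth is h_c = 124/(10.05525 × 1.53938) = 8.01093 m.
The centroid is at the centre, 0.7 m below the top of the plate, so the highest point sits at h_top = 8.01093 − 0.7 = 7.31093 m below the surface.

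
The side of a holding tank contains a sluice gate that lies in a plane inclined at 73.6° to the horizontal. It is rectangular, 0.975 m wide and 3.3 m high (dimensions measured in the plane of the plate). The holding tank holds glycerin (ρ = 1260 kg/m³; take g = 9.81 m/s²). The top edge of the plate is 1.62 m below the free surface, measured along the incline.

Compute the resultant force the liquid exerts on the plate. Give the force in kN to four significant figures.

F ≈ 124.8 kN

γ = ρg = 1260 × 9.81 / 1000 = 12.3606 kN/m³.
Let θ = 73.6° be the plate's angle to the horizontal; measure y along the incline from where the plane meets the free surface. Vertical depth h = y·sinθ with sinθ = 0.959314.
The centroid lies 3.3/2 = 1.65 m below the top edge, so y_c = 1.62 + 1.65 = 3.27 m and h_c = 3.27 × 0.959314 = 3.13696 m.
A = 0.975 × 3.3 = 3.2175 m².
Resultant F = γ·h_c·A = 12.3606 × 3.13696 × 3.2175 = 124.758 kN.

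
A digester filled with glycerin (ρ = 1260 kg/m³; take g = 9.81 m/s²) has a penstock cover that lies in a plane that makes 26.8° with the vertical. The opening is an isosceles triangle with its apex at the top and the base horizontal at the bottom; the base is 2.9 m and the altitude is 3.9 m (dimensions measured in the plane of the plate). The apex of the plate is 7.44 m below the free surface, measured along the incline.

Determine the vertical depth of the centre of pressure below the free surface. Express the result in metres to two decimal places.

h_p = 9.04 m

γ = ρg = 1260 × 9.81 / 1000 = 12.3606 kN/m³.
The plate makes 26.8° with the vertical, i.e. θ = 90° − 26.8° = 63.2° to the horizontal. Measuring y along the incline from the free-surface line, vertical depth h = y·sinθ with sinθ = 0.892586.
With the apex up, the centroid sits 2h/3 = 2 × 3.9/3 = 2.6 m below the apex, so y_c = 7.44 + 2.6 = 10.04 m and h_c = 10.04 × 0.892586 = 8.96156 m.
A = ½ × 2.9 × 3.9 = 5.655 m².
Resultant F = γ·h_c·A = 12.3606 × 8.96156 × 5.655 = 626.406 kN.
I_c = b·h³/36 = 2.9 × 3.9³/36 = 4.77847 m⁴.
Centre of pressure: y_p = y_c + I_c/(y_c·A) = 10.04 + 4.77847/(10.04 × 5.655) = 10.04 + 0.0841633 = 10.1242 m along the plane.
Vertically, h_p = y_p·sinθ = 10.1242 × 0.892586 = 9.03672 m.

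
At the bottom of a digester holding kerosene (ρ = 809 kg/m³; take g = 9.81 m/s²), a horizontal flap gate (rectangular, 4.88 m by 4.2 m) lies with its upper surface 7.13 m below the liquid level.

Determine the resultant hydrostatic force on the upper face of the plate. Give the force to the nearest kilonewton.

F ≈ 1160 kN

γ = ρg = 809 × 9.81 / 1000 = 7.93629 kN/m³.
The plate is horizontal, so pressure is uniform at p = γ·h = 7.93629 × 7.13 = 56.5857 kN/m².
A = 4.88 × 4.2 = 20.496 m².
F = p·A = 56.5857 × 20.496 = 1159.78 kN.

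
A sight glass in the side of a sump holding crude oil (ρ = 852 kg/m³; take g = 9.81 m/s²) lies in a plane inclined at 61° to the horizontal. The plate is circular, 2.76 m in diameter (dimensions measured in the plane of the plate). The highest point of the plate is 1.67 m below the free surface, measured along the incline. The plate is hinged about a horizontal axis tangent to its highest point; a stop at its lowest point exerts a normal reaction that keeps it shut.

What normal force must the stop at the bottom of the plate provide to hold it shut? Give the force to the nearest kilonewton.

P ≈ 74 kN

γ = ρg = 852 × 9.81 / 1000 = 8.35812 kN/m³.
Let θ = 61° be the plate's angle to the horizontal; measure y along the incline from where the plane meets the free surface. Vertical depth h = y·sinθ with sinθ = 0.874620.
The centroid is at the centre, 1.38 m below the top of the plate, so y_c = 1.67 + 1.38 = 3.05 m and h_c = 3.05 × 0.874620 = 2.66759 m.
A = π(1.38)² = 5.98285 m².
Resultant F = γ·h_c·A = 8.35812 × 2.66759 × 5.98285 = 133.394 kN.
I_c = πr⁴/4 = π × 1.38⁴/4 = 2.84843 m⁴.
Centre of pressure: y_p = y_c + I_c/(y_c·A) = 3.05 + 2.84843/(3.05 × 5.98285) = 3.05 + 0.156098 = 3.2061 m along the plane.
The resultant acts 1.38 + 0.156098 = 1.5361 m (along the plate) below the hinge at the top edge, so the moment about the hinge is M = F × 1.5361 = 133.394 × 1.5361 = 204.907 kN·m.
A normal force at the bottom, 2.76 m from the hinge, must supply this moment: P = 204.907/2.76 = 74.2417 kN.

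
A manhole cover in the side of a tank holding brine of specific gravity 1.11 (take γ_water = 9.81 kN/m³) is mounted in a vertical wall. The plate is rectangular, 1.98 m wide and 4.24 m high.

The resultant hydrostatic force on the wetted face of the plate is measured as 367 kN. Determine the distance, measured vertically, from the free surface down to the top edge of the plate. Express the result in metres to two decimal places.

d_top ≈ 1.89 m

γ = 1.11 × 9.81 = 10.8891 kN/m³.
A = 1.98 × 4.24 = 8.3952 m².
From F = γ·h_c·A, the centroid depth is h_c = 367/(10.8891 × 8.3952) = 4.01461 m.
The centroid lies 4.24/2 = 2.12 m below the top edge, so the top edge sits at h_top = 4.01461 − 2.12 = 1.89461 m below the surface.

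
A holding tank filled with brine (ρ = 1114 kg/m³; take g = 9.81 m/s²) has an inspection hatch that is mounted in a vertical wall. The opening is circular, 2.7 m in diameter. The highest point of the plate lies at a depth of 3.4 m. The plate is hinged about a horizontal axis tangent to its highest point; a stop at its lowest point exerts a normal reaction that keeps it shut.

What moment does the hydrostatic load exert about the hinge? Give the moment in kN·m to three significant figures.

γ = ρg = 1114 × 9.81 / 1000 = 10.92834 kN/m³.
The centroid is at the centre, 1.35 m below the top of the plate, so the centroid depth is h_c = 3.4 + 1.35 = 4.75 m.
A = π(1.35)² = 5.72555 m².
Resultant F = γ·h_c·A = 10.92834 × 4.75 × 5.72555 = 297.211 kN.
I_c = πr⁴/4 = π × 1.35⁴/4 = 2.6087 m⁴.
Centre of pressure: y_p = y_c + I_c/(y_c·A) = 4.75 + 2.6087/(4.75 × 5.72555) = 4.75 + 0.0959209 = 4.84592 m along the plane.
The resultant acts 1.35 + 0.0959209 = 1.44592 m (along the plate) below the hinge at the top edge, so the moment about the hinge is M = F × 1.44592 = 297.211 × 1.44592 = 429.743 kN·m.

M ≈ 430 kN·m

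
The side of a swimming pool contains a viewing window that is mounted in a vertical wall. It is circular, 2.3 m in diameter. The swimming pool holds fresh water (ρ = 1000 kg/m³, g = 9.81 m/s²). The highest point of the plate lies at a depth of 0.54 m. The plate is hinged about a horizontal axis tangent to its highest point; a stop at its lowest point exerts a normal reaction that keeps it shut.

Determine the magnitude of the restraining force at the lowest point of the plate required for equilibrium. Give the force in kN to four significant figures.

P ≈ 40.30 kN

γ = ρg = 1000 × 9.81 = 9810 N/m³ = 9.81 kN/m³.
The centroid is at the centre, 1.15 m below the top of the plate, so the centroid depth is h_c = 0.54 + 1.15 = 1.69 m.
A = π(1.15)² = 4.15476 m².
Resultant F = γ·h_c·A = 9.81 × 1.69 × 4.15476 = 68.8814 kN.
I_c = πr⁴/4 = π × 1.15⁴/4 = 1.37367 m⁴.
Centre of pressure: y_p = y_c + I_c/(y_c·A) = 1.69 + 1.37367/(1.69 × 4.15476) = 1.69 + 0.195636 = 1.88564 m along the plane.
The resultant acts 1.15 + 0.195636 = 1.34564 m (along the plate) below the hinge at the top edge, so the moment about the hinge is M = F × 1.34564 = 68.8814 × 1.34564 = 92.6896 kN·m.
A normal force at the bottom, 2.3 m from the hinge, must supply this moment: P = 92.6896/2.3 = 40.2998 kN.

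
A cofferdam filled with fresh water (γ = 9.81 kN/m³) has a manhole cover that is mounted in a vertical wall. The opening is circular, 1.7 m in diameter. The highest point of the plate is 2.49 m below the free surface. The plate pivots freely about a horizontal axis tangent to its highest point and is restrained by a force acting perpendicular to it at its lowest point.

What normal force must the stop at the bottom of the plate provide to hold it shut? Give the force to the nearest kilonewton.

P ≈ 40 kN

γ = 9.81 kN/m³.
The centroid is at the centre, 0.85 m below the top of the plate, so the centroid depth is h_c = 2.49 + 0.85 = 3.34 m.
A = π(0.85)² = 2.2698 m².
Resultant F = γ·h_c·A = 9.81 × 3.34 × 2.2698 = 74.3709 kN.
I_c = πr⁴/4 = π × 0.85⁴/4 = 0.409983 m⁴.
Centre of pressure: y_p = y_c + I_c/(y_c·A) = 3.34 + 0.409983/(3.34 × 2.2698) = 3.34 + 0.0540794 = 3.39408 m along the plane.
The resultant acts 0.85 + 0.0540794 = 0.904079 m (along the plate) below the hinge at the top edge, so the moment about the hinge is M = F × 0.904079 = 74.3709 × 0.904079 = 67.2372 kN·m.
A normal force at the bottom, 1.7 m from the hinge, must supply this moment: P = 67.2372/1.7 = 39.5513 kN.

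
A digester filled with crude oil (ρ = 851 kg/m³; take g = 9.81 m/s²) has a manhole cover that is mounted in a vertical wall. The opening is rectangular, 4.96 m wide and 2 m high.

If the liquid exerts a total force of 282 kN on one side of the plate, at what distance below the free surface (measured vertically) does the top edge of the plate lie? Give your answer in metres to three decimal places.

γ = ρg = 851 × 9.81 / 1000 = 8.34831 kN/m³.
A = 4.96 × 2 = 9.92 m².
From F = γ·h_c·A, the centroid depth is h_c = 282/(8.34831 × 9.92) = 3.40517 m.
The centroid lies 2/2 = 1 m below the top edge, so the top edge sits at h_top = 3.40517 − 1 = 2.40517 m below the surface.

d_top ≈ 2.405 m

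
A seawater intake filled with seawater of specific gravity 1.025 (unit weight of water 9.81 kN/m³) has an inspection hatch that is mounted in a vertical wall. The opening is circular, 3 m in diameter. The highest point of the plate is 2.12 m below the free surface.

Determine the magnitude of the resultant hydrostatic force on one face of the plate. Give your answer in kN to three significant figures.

γ = 1.025 × 9.81 = 10.05525 kN/m³.
The centroid is at the centre, 1.5 m below the top of the plate, so the centroid depth is h_c = 2.12 + 1.5 = 3.62 m.
A = π(1.5)² = 7.06858 m².
Resultant F = γ·h_c·A = 10.05525 × 3.62 × 7.06858 = 257.296 kN.

F ≈ 257 kN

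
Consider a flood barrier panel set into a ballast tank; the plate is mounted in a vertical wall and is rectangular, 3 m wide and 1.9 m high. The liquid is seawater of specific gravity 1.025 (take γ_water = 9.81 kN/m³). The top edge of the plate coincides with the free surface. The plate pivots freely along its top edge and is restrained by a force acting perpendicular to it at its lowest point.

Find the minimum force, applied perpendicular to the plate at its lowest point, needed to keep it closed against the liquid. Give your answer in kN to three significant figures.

γ = 1.025 × 9.81 = 10.05525 kN/m³.
The centroid lies 1.9/2 = 0.95 m below the top edge, so the centroid depth is h_c = 0.95 m.
A = 3 × 1.9 = 5.7 m².
Resultant F = γ·h_c·A = 10.05525 × 0.95 × 5.7 = 54.4492 kN.
I_c = b·h³/12 = 3 × 1.9³/12 = 1.71475 m⁴.
Centre of pressure: y_p = y_c + I_c/(y_c·A) = 0.95 + 1.71475/(0.95 × 5.7) = 0.95 + 0.316667 = 1.26667 m along the plane.
The resultant acts 0.95 + 0.316667 = 1.26667 m (along the plate) below the hinge at the top edge, so the moment about the hinge is M = F × 1.26667 = 54.4492 × 1.26667 = 68.9692 kN·m.
A normal force at the bottom, 1.9 m from the hinge, must supply this moment: P = 68.9692/1.9 = 36.2996 kN.

P ≈ 36.3 kN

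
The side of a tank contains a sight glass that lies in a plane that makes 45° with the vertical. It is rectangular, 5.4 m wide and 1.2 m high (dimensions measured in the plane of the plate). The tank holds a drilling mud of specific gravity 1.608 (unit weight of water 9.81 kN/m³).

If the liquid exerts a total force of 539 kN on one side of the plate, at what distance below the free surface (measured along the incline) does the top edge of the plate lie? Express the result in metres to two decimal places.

γ = 1.608 × 9.81 = 15.77448 kN/m³.
A = 5.4 × 1.2 = 6.48 m².
From F = γ·h_c·A, the centroid depth is h_c = 539/(15.77448 × 6.48) = 5.27301 m.
The plate makes 45° with the vertical, i.e. θ = 90° − 45° = 45° to the horizontal. Measuring y along the incline from the free-surface line, vertical depth h = y·sinθ with sinθ = 0.707107.
Along the incline, y_c = h_c/sinθ = 5.27301/0.707107 = 7.45716 m.
The centroid lies 1.2/2 = 0.6 m below the top edge, so the top edge sits at y_top = 7.45716 − 0.6 = 6.85716 m along the incline.

y_top ≈ 6.86 m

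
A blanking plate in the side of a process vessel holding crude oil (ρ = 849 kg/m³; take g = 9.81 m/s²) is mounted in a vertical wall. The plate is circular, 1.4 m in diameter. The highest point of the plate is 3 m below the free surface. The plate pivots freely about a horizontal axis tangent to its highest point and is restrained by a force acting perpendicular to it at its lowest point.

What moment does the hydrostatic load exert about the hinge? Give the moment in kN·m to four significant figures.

M ≈ 34.78 kN·m

γ = ρg = 849 × 9.81 / 1000 = 8.32869 kN/m³.
The centroid is at the centre, 0.7 m below the top of the plate, so the centroid depth is h_c = 3 + 0.7 = 3.7 m.
A = π(0.7)² = 1.53938 m².
Resultant F = γ·h_c·A = 8.32869 × 3.7 × 1.53938 = 47.4378 kN.
I_c = πr⁴/4 = π × 0.7⁴/4 = 0.188574 m⁴.
Centre of pressure: y_p = y_c + I_c/(y_c·A) = 3.7 + 0.188574/(3.7 × 1.53938) = 3.7 + 0.0331081 = 3.73311 m along the plane.
The resultant acts 0.7 + 0.0331081 = 0.733108 m (along the plate) below the hinge at the top edge, so the moment about the hinge is M = F × 0.733108 = 47.4378 × 0.733108 = 34.777 kN·m.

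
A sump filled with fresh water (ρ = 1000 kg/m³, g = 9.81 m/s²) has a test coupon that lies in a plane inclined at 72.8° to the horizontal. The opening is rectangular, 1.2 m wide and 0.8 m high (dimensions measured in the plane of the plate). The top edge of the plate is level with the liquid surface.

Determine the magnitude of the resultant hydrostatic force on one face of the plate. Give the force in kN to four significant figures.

F ≈ 3.599 kN

γ = ρg = 1000 × 9.81 = 9810 N/m³ = 9.81 kN/m³.
Let θ = 72.8° be the plate's angle to the horizontal; measure y along the incline from where the plane meets the free surface. Vertical depth h = y·sinθ with sinθ = 0.955278.
The centroid lies 0.8/2 = 0.4 m below the top edge, so y_c = 0.4 m and h_c = 0.4 × 0.955278 = 0.382111 m.
A = 1.2 × 0.8 = 0.96 m².
Resultant F = γ·h_c·A = 9.81 × 0.382111 × 0.96 = 3.59857 kN.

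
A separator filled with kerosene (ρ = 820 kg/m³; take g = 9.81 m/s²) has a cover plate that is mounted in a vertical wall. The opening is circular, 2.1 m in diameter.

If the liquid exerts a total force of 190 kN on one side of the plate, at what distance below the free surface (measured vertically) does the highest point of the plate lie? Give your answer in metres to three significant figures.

γ = ρg = 820 × 9.81 / 1000 = 8.0442 kN/m³.
A = π(1.05)² = 3.46361 m².
From F = γ·h_c·A, the centroid depth is h_c = 190/(8.0442 × 3.46361) = 6.81933 m.
The centroid is at the centre, 1.05 m below the top of the plate, so the highest point sits at h_top = 6.81933 − 1.05 = 5.76933 m below the surface.

d_top ≈ 5.77 m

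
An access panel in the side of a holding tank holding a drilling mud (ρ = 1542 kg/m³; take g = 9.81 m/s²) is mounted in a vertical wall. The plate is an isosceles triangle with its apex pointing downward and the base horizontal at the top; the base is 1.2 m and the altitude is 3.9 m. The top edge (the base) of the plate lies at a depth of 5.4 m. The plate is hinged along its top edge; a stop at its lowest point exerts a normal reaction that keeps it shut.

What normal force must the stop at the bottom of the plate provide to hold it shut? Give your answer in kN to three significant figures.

γ = ρg = 1542 × 9.81 / 1000 = 15.12702 kN/m³.
With the apex down, the centroid sits h/3 = 3.9/3 = 1.3 m below the base (the top edge), so the centroid depth is h_c = 5.4 + 1.3 = 6.7 m.
A = ½ × 1.2 × 3.9 = 2.34 m².
Resultant F = γ·h_c·A = 15.12702 × 6.7 × 2.34 = 237.161 kN.
I_c = b·h³/36 = 1.2 × 3.9³/36 = 1.9773 m⁴.
Centre of pressure: y_p = y_c + I_c/(y_c·A) = 6.7 + 1.9773/(6.7 × 2.34) = 6.7 + 0.126119 = 6.82612 m along the plane.
The resultant acts 1.3 + 0.126119 = 1.42612 m (along the plate) below the hinge at the top edge, so the moment about the hinge is M = F × 1.42612 = 237.161 × 1.42612 = 338.22 kN·m.
A normal force at the bottom, 3.9 m from the hinge, must supply this moment: P = 338.22/3.9 = 86.7231 kN.

P ≈ 86.7 kN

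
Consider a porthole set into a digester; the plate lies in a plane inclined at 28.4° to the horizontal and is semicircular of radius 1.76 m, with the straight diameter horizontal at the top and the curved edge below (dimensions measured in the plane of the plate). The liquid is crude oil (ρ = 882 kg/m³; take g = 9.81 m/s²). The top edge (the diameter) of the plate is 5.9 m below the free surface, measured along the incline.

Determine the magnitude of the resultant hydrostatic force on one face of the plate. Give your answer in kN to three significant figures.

γ = ρg = 882 × 9.81 / 1000 = 8.65242 kN/m³.
Let θ = 28.4° be the plate's angle to the horizontal; measure y along the incline from where the plane meets the free surface. Vertical depth h = y·sinθ with sinθ = 0.475624.
The centroid of a semicircle lies 4r/(3π) = 0.746967 m from the diameter, here below the top edge, so y_c = 5.9 + 0.746967 = 6.64697 m and h_c = 6.64697 × 0.475624 = 3.16146 m.
A = πr²/2 = π × 1.76²/2 = 4.8657 m².
Resultant F = γ·h_c·A = 8.65242 × 3.16146 × 4.8657 = 133.098 kN.

F ≈ 133 kN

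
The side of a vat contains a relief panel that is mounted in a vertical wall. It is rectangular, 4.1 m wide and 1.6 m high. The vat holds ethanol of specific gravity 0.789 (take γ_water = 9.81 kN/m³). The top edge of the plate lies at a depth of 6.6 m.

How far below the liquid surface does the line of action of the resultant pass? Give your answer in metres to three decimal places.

γ = 0.789 × 9.81 = 7.74009 kN/m³.
The centroid lies 1.6/2 = 0.8 m below the top edge, so the centroid depth is h_c = 6.6 + 0.8 = 7.4 m.
A = 4.1 × 1.6 = 6.56 m².
Resultant F = γ·h_c·A = 7.74009 × 7.4 × 6.56 = 375.735 kN.
I_c = b·h³/12 = 4.1 × 1.6³/12 = 1.39947 m⁴.
Centre of pressure: y_p = y_c + I_c/(y_c·A) = 7.4 + 1.39947/(7.4 × 6.56) = 7.4 + 0.0288289 = 7.42883 m along the plane.

h_p = 7.429 m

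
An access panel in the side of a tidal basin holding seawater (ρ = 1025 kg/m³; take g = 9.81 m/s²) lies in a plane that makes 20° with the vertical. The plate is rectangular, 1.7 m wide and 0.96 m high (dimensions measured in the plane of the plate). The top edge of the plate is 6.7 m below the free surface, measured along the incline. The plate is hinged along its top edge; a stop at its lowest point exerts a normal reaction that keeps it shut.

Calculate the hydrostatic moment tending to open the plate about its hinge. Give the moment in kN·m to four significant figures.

γ = ρg = 1025 × 9.81 / 1000 = 10.05525 kN/m³.
The plate makes 20° with the vertical, i.e. θ = 90° − 20° = 70° to the horizontal. Measuring y along the incline from the free-surface line, vertical depth h = y·sinθ with sinθ = 0.939693.
The centroid lies 0.96/2 = 0.48 m below the top edge, so y_c = 6.7 + 0.48 = 7.18 m and h_c = 7.18 × 0.939693 = 6.747 m.
A = 1.7 × 0.96 = 1.632 m².
Resultant F = γ·h_c·A = 10.05525 × 6.747 × 1.632 = 110.719 kN.
I_c = b·h³/12 = 1.7 × 0.96³/12 = 0.125338 m⁴.
Centre of pressure: y_p = y_c + I_c/(y_c·A) = 7.18 + 0.125338/(7.18 × 1.632) = 7.18 + 0.0106964 = 7.1907 m along the plane.
The resultant acts 0.48 + 0.0106964 = 0.490696 m (along the plate) below the hinge at the top edge, so the moment about the hinge is M = F × 0.490696 = 110.719 × 0.490696 = 54.3294 kN·m.

M ≈ 54.33 kN·m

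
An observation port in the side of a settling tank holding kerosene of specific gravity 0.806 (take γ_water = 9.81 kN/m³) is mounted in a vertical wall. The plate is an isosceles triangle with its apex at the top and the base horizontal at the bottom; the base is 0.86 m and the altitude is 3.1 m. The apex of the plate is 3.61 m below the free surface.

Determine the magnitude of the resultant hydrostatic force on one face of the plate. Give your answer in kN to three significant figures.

γ = 0.806 × 9.81 = 7.90686 kN/m³.
With the apex up, the centroid sits 2h/3 = 2 × 3.1/3 = 2.06667 m below the apex, so the centroid depth is h_c = 3.61 + 2.06667 = 5.67667 m.
A = ½ × 0.86 × 3.1 = 1.333 m².
Resultant F = γ·h_c·A = 7.90686 × 5.67667 × 1.333 = 59.8312 kN.

F ≈ 59.8 kN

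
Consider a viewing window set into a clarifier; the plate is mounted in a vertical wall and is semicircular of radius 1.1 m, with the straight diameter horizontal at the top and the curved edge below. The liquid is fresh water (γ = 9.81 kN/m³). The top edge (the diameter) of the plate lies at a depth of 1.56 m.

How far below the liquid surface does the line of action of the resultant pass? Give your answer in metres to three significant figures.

h_p = 2.07 m

γ = 9.81 kN/m³.
The centroid of a semicircle lies 4r/(3π) = 0.466854 m from the diameter, here below the top edge, so the centroid depth is h_c = 1.56 + 0.466854 = 2.02685 m.
A = πr²/2 = π × 1.1²/2 = 1.90066 m².
Resultant F = γ·h_c·A = 9.81 × 2.02685 × 1.90066 = 37.7916 kN.
I_c = (π/8 − 8/(9π))·r⁴ = 0.109757 × 1.1⁴ = 0.160695 m⁴.
Centre of pressure: y_p = y_c + I_c/(y_c·A) = 2.02685 + 0.160695/(2.02685 × 1.90066) = 2.02685 + 0.0417135 = 2.06856 m along the plane.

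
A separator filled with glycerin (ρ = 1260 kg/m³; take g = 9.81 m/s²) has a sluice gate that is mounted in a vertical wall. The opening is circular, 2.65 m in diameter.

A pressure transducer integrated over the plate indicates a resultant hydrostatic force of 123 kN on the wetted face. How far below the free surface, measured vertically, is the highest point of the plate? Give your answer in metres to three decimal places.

d_top ≈ 0.479 m

γ = ρg = 1260 × 9.81 / 1000 = 12.3606 kN/m³.
A = π(1.325)² = 5.51546 m².
From F = γ·h_c·A, the centroid depth is h_c = 123/(12.3606 × 5.51546) = 1.8042 m.
The centroid is at the centre, 1.325 m below the top of the plate, so the highest point sits at h_top = 1.8042 − 1.325 = 0.4792 m below the surface.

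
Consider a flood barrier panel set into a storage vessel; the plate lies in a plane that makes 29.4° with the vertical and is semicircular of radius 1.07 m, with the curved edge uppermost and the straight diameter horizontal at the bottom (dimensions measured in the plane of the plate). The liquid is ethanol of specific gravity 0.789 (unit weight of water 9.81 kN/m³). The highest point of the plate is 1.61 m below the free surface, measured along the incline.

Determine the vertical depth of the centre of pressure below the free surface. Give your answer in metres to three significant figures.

h_p = 1.97 m

γ = 0.789 × 9.81 = 7.74009 kN/m³.
The plate makes 29.4° with the vertical, i.e. θ = 90° − 29.4° = 60.6° to the horizontal. Measuring y along the incline from the free-surface line, vertical depth h = y·sinθ with sinθ = 0.871214.
The centroid lies 4r/(3π) = 0.454122 m above the diameter, so r − 4r/(3π) = 1.07 − 0.454122 = 0.615878 m below the topmost point, so y_c = 1.61 + 0.615878 = 2.22588 m and h_c = 2.22588 × 0.871214 = 1.93922 m.
A = πr²/2 = π × 1.07²/2 = 1.7984 m².
Resultant F = γ·h_c·A = 7.74009 × 1.93922 × 1.7984 = 26.9935 kN.
I_c = (π/8 − 8/(9π))·r⁴ = 0.109757 × 1.07⁴ = 0.143869 m⁴.
Centre of pressure: y_p = y_c + I_c/(y_c·A) = 2.22588 + 0.143869/(2.22588 × 1.7984) = 2.22588 + 0.0359401 = 2.26182 m along the plane.
Vertically, h_p = y_p·sinθ = 2.26182 × 0.871214 = 1.97053 m.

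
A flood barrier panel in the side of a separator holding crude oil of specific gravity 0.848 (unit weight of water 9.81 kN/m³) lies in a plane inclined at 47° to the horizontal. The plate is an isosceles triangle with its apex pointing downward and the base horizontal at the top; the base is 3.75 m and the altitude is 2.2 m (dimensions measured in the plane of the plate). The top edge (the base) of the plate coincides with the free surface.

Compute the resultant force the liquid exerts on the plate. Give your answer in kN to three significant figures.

γ = 0.848 × 9.81 = 8.31888 kN/m³.
Let θ = 47° be the plate's angle to the horizontal; measure y along the incline from where the plane meets the free surface. Vertical depth h = y·sinθ with sinθ = 0.731354.
With the apex down, the centroid sits h/3 = 2.2/3 = 0.733333 m below the base (the top edge), so y_c = 0.733333 m and h_c = 0.733333 × 0.731354 = 0.536326 m.
A = ½ × 3.75 × 2.2 = 4.125 m².
Resultant F = γ·h_c·A = 8.31888 × 0.536326 × 4.125 = 18.4042 kN.

F ≈ 18.4 kN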